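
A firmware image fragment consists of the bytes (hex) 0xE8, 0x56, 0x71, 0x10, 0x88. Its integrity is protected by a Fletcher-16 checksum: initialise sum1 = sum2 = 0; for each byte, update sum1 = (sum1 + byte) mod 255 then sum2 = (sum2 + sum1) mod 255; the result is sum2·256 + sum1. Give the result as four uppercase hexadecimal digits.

Running sums (mod 255):
  after byte 0 (0xE8): sum1=232, sum2=232
  after byte 1 (0x56): sum1=63, sum2=40
  after byte 2 (0x71): sum1=176, sum2=216
  after byte 3 (0x10): sum1=192, sum2=153
  after byte 4 (0x88): sum1=73, sum2=226
Checksum = sum2·256 + sum1 = 226·256 + 73 = 57929 = 0xE249.

E249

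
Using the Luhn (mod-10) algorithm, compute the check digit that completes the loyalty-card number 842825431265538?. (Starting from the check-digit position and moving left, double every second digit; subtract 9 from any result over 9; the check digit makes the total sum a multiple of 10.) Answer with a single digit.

Partial digits right→left: 8 3 5 5 6 2 1 3 4 5 2 8 2 4 8
Double every second digit counting from the check-digit position (so the 1st, 3rd, 5th, ... of the partial from the right).
  doubled (with −9 where >9): 7 1 3 2 8 4 4 7 → sum 36
  kept as-is: 3 5 2 3 5 8 4 → sum 30
Total = 36 + 30 = 66.
Check digit = (10 − (66 mod 10)) mod 10 = 4.

4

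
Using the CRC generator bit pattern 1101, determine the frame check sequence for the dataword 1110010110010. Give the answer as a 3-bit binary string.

Append 3 zeros: 1110010110010000. Divide by 1101 (XOR where the leading bit is 1):
  pos 0: 1110 XOR 1101 = 0011
  pos 2: 1101 XOR 1101 = 0000
  pos 7: 1100 XOR 1101 = 0001
  pos 10: 1100 XOR 1101 = 0001
Remainder (last 3 bits) = 100. This is the CRC / FCS.

100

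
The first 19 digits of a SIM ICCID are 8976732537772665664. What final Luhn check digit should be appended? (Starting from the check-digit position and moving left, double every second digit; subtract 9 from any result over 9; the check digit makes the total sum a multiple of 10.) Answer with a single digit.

Partial digits right→left: 4 6 6 5 6 6 2 7 7 7 3 5 2 3 7 6 7 9 8
Double every second digit counting from the check-digit position (so the 1st, 3rd, 5th, ... of the partial from the right).
  doubled (with −9 where >9): 8 3 3 4 5 6 4 5 5 7 → sum 50
  kept as-is: 6 5 6 7 7 5 3 6 9 → sum 54
Total = 50 + 54 = 104.
Check digit = (10 − (104 mod 10)) mod 10 = 6.

6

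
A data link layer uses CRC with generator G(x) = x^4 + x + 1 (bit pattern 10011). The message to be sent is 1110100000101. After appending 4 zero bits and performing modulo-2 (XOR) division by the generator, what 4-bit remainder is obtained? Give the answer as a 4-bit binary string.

Append 4 zeros: 11101000001010000. Divide by 10011 (XOR where the leading bit is 1):
  pos 0: 11101 XOR 10011 = 01110
  pos 1: 11100 XOR 10011 = 01111
  pos 2: 11110 XOR 10011 = 01101
  pos 3: 11010 XOR 10011 = 01001
  pos 4: 10010 XOR 10011 = 00001
  pos 8: 10101 XOR 10011 = 00110
  pos 10: 11000 XOR 10011 = 01011
  pos 11: 10110 XOR 10011 = 00101
Remainder (last 4 bits) = 1010. This is the CRC / FCS.

1010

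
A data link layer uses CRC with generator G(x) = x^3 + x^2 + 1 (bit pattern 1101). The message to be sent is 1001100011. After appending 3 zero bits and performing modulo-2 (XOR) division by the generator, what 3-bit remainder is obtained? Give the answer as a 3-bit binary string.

Append 3 zeros: 1001100011000. Divide by 1101 (XOR where the leading bit is 1):
  pos 0: 1001 XOR 1101 = 0100
  pos 1: 1001 XOR 1101 = 0100
  pos 2: 1000 XOR 1101 = 0101
  pos 3: 1010 XOR 1101 = 0111
  pos 4: 1110 XOR 1101 = 0011
  pos 6: 1111 XOR 1101 = 0010
  pos 8: 1000 XOR 1101 = 0101
  pos 9: 1010 XOR 1101 = 0111
Remainder (last 3 bits) = 111. This is the CRC / FCS.

111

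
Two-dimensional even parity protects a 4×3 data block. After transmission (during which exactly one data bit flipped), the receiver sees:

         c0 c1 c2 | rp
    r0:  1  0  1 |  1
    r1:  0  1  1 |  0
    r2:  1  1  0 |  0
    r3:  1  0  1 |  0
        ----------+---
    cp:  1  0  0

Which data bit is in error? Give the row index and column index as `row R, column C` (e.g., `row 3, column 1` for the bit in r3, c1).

Recompute each row's even parity and compare to rp:
  r0: data parity 0, sent rp 1 → mismatch
  r1: data parity 0, sent rp 0 → ok
  r2: data parity 0, sent rp 0 → ok
  r3: data parity 0, sent rp 0 → ok
Recompute each column's even parity and compare to cp:
  c0: data parity 1, sent cp 1 → ok
  c1: data parity 0, sent cp 0 → ok
  c2: data parity 1, sent cp 0 → mismatch
Exactly one row (r0) and one column (c2) fail → the flipped bit is at their intersection.

row 0, column 2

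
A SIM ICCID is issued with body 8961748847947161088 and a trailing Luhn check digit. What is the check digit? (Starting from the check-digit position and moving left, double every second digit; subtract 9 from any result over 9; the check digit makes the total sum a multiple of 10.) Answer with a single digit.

3

Partial digits right→left: 8 8 0 1 6 1 7 4 9 7 4 8 8 4 7 1 6 9 8
Double every second digit counting from the check-digit position (so the 1st, 3rd, 5th, ... of the partial from the right).
  doubled (with −9 where >9): 7 0 3 5 9 8 7 5 3 7 → sum 54
  kept as-is: 8 1 1 4 7 8 4 1 9 → sum 43
Total = 54 + 43 = 97.
Check digit = (10 − (97 mod 10)) mod 10 = 3.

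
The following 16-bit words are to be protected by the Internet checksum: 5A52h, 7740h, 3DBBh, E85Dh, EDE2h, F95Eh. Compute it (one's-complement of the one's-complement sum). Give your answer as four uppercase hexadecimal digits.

One's-complement addition (fold any carry out of bit 15 back into bit 0):
  0x5A52 + 0x7740 = 0x0D192
  0xD192 + 0x3DBB = 0x10F4D → wrap carry → 0x0F4E
  0x0F4E + 0xE85D = 0x0F7AB
  0xF7AB + 0xEDE2 = 0x1E58D → wrap carry → 0xE58E
  0xE58E + 0xF95E = 0x1DEEC → wrap carry → 0xDEED
One's-complement sum = 0xDEED.
Checksum = ~0xDEED & 0xFFFF = 0x2112.

2112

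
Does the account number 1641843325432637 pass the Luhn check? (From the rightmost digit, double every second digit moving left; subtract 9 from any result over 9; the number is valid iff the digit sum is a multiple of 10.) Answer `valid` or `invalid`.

valid

From the right, keep odd positions and double even positions (subtract 9 from any doubled value over 9):
  doubled (positions 2,4,...): 6 4 8 4 6 7 8 2 → sum 45
  kept (positions 1,3,...): 7 6 3 5 3 4 1 6 → sum 35
Total = 80.
80 mod 10 = 0, so the number is valid.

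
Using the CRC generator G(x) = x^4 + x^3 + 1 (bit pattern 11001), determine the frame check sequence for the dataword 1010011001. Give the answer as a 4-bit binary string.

Append 4 zeros: 10100110010000. Divide by 11001 (XOR where the leading bit is 1):
  pos 0: 10100 XOR 11001 = 01101
  pos 1: 11011 XOR 11001 = 00010
  pos 4: 10100 XOR 11001 = 01101
  pos 5: 11011 XOR 11001 = 00010
  pos 8: 10000 XOR 11001 = 01001
  pos 9: 10010 XOR 11001 = 01011
Remainder (last 4 bits) = 1011. This is the CRC / FCS.

1011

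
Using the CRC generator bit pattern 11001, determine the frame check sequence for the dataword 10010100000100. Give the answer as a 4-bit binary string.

0100

Append 4 zeros: 100101000001000000. Divide by 11001 (XOR where the leading bit is 1):
  pos 0: 10010 XOR 11001 = 01011
  pos 1: 10111 XOR 11001 = 01110
  pos 2: 11100 XOR 11001 = 00101
  pos 4: 10100 XOR 11001 = 01101
  pos 5: 11010 XOR 11001 = 00011
  pos 8: 11010 XOR 11001 = 00011
  pos 11: 11000 XOR 11001 = 00001
Remainder (last 4 bits) = 0100. This is the CRC / FCS.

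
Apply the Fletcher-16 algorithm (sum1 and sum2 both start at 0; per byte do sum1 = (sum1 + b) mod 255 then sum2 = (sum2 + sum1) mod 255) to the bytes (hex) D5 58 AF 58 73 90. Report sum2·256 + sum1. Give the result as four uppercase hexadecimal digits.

FB3A

Running sums (mod 255):
  after byte 0 (D5): sum1=213, sum2=213
  after byte 1 (58): sum1=46, sum2=4
  after byte 2 (AF): sum1=221, sum2=225
  after byte 3 (58): sum1=54, sum2=24
  after byte 4 (73): sum1=169, sum2=193
  after byte 5 (90): sum1=58, sum2=251
Checksum = sum2·256 + sum1 = 251·256 + 58 = 64314 = 0xFB3A.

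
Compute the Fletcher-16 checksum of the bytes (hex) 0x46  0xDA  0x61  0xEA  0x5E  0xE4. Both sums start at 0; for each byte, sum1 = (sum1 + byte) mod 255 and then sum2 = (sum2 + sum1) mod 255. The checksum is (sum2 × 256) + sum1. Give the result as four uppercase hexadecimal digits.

Running sums (mod 255):
  after byte 0 (0x46): sum1=70, sum2=70
  after byte 1 (0xDA): sum1=33, sum2=103
  after byte 2 (0x61): sum1=130, sum2=233
  after byte 3 (0xEA): sum1=109, sum2=87
  after byte 4 (0x5E): sum1=203, sum2=35
  after byte 5 (0xE4): sum1=176, sum2=211
Checksum = sum2·256 + sum1 = 211·256 + 176 = 54192 = 0xD3B0.

D3B0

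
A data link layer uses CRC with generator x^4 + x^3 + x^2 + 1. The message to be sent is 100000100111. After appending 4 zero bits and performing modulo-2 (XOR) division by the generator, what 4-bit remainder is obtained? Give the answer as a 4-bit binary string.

0010

Append 4 zeros: 1000001001110000. Divide by 11101 (XOR where the leading bit is 1):
  pos 0: 10000 XOR 11101 = 01101
  pos 1: 11010 XOR 11101 = 00111
  pos 3: 11110 XOR 11101 = 00011
  pos 6: 11011 XOR 11101 = 00110
  pos 8: 11010 XOR 11101 = 00111
  pos 10: 11100 XOR 11101 = 00001
Remainder (last 4 bits) = 0010. This is the CRC / FCS.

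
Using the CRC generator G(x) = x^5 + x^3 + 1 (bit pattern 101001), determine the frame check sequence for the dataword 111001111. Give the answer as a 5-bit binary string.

01000

Append 5 zeros: 11100111100000. Divide by 101001 (XOR where the leading bit is 1):
  pos 0: 111001 XOR 101001 = 010000
  pos 1: 100001 XOR 101001 = 001000
  pos 3: 100011 XOR 101001 = 001010
  pos 5: 101000 XOR 101001 = 000001
Remainder (last 5 bits) = 01000. This is the CRC / FCS.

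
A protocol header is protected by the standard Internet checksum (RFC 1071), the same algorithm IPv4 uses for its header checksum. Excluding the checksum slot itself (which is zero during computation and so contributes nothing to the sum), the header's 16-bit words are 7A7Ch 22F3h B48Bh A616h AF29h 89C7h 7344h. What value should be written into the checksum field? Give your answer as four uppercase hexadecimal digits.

5BB8

One's-complement addition (fold any carry out of bit 15 back into bit 0):
  0x7A7C + 0x22F3 = 0x09D6F
  0x9D6F + 0xB48B = 0x151FA → wrap carry → 0x51FB
  0x51FB + 0xA616 = 0x0F811
  0xF811 + 0xAF29 = 0x1A73A → wrap carry → 0xA73B
  0xA73B + 0x89C7 = 0x13102 → wrap carry → 0x3103
  0x3103 + 0x7344 = 0x0A447
One's-complement sum = 0xA447.
Checksum = ~0xA447 & 0xFFFF = 0x5BB8.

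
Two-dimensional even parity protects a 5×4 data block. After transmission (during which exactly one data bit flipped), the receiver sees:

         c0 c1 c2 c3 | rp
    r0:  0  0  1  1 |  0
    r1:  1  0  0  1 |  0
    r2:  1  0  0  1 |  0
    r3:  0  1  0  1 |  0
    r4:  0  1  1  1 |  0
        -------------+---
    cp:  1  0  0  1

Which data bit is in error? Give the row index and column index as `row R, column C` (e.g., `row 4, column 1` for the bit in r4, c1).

Recompute each row's even parity and compare to rp:
  r0: data parity 0, sent rp 0 → ok
  r1: data parity 0, sent rp 0 → ok
  r2: data parity 0, sent rp 0 → ok
  r3: data parity 0, sent rp 0 → ok
  r4: data parity 1, sent rp 0 → mismatch
Recompute each column's even parity and compare to cp:
  c0: data parity 0, sent cp 1 → mismatch
  c1: data parity 0, sent cp 0 → ok
  c2: data parity 0, sent cp 0 → ok
  c3: data parity 1, sent cp 1 → ok
Exactly one row (r4) and one column (c0) fail → the flipped bit is at their intersection.

row 4, column 0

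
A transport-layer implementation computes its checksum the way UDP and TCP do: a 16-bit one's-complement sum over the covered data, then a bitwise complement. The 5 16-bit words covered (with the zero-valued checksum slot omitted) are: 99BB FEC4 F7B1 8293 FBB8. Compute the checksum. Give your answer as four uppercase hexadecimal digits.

F180

One's-complement addition (fold any carry out of bit 15 back into bit 0):
  0x99BB + 0xFEC4 = 0x1987F → wrap carry → 0x9880
  0x9880 + 0xF7B1 = 0x19031 → wrap carry → 0x9032
  0x9032 + 0x8293 = 0x112C5 → wrap carry → 0x12C6
  0x12C6 + 0xFBB8 = 0x10E7E → wrap carry → 0x0E7F
One's-complement sum = 0x0E7F.
Checksum = ~0x0E7F & 0xFFFF = 0xF180.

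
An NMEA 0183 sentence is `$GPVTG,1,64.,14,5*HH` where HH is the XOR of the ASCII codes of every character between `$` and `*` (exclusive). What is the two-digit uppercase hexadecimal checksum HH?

7F

XOR the ASCII codes of the payload characters:
  'G' = 0x47 → acc = 0x47
  'P' = 0x50 → acc = 0x17
  'V' = 0x56 → acc = 0x41
  'T' = 0x54 → acc = 0x15
  'G' = 0x47 → acc = 0x52
  ',' = 0x2C → acc = 0x7E
  '1' = 0x31 → acc = 0x4F
  ',' = 0x2C → acc = 0x63
  '6' = 0x36 → acc = 0x55
  '4' = 0x34 → acc = 0x61
  '.' = 0x2E → acc = 0x4F
  ',' = 0x2C → acc = 0x63
  '1' = 0x31 → acc = 0x52
  '4' = 0x34 → acc = 0x66
  ',' = 0x2C → acc = 0x4A
  '5' = 0x35 → acc = 0x7F
Checksum = 0x7F.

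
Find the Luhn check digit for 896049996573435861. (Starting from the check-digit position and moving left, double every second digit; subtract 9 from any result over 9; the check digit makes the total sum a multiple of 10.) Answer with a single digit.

Partial digits right→left: 1 6 8 5 3 4 3 7 5 6 9 9 9 4 0 6 9 8
Double every second digit counting from the check-digit position (so the 1st, 3rd, 5th, ... of the partial from the right).
  doubled (with −9 where >9): 2 7 6 6 1 9 9 0 9 → sum 49
  kept as-is: 6 5 4 7 6 9 4 6 8 → sum 55
Total = 49 + 55 = 104.
Check digit = (10 − (104 mod 10)) mod 10 = 6.

6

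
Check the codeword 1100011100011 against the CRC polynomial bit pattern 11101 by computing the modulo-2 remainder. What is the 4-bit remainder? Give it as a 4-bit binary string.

0001

Modulo-2 division of 1100011100011 by 11101:
  pos 0: 11000 XOR 11101 = 00101
  pos 2: 10111 XOR 11101 = 01010
  pos 3: 10101 XOR 11101 = 01000
  pos 4: 10000 XOR 11101 = 01101
  pos 5: 11010 XOR 11101 = 00111
  pos 7: 11101 XOR 11101 = 00000
Remainder = 0001 (nonzero — an error is detected).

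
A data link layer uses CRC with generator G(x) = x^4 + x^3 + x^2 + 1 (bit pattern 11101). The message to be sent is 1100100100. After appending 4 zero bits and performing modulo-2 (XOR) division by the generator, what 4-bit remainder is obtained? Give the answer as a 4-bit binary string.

0011

Append 4 zeros: 11001001000000. Divide by 11101 (XOR where the leading bit is 1):
  pos 0: 11001 XOR 11101 = 00100
  pos 2: 10000 XOR 11101 = 01101
  pos 3: 11011 XOR 11101 = 00110
  pos 5: 11000 XOR 11101 = 00101
  pos 7: 10100 XOR 11101 = 01001
  pos 8: 10010 XOR 11101 = 01111
  pos 9: 11110 XOR 11101 = 00011
Remainder (last 4 bits) = 0011. This is the CRC / FCS.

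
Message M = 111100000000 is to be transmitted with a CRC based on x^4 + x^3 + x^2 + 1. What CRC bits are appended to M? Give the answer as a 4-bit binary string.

Append 4 zeros: 1111000000000000. Divide by 11101 (XOR where the leading bit is 1):
  pos 0: 11110 XOR 11101 = 00011
  pos 3: 11000 XOR 11101 = 00101
  pos 5: 10100 XOR 11101 = 01001
  pos 6: 10010 XOR 11101 = 01111
  pos 7: 11110 XOR 11101 = 00011
  pos 10: 11000 XOR 11101 = 00101
Remainder (last 4 bits) = 1010. This is the CRC / FCS.

1010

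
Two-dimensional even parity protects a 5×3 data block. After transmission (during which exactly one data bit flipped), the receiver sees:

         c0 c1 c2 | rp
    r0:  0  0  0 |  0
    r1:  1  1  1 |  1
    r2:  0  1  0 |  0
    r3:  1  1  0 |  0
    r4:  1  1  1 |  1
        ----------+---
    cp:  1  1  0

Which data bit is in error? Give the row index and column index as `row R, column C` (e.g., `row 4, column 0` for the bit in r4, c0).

Recompute each row's even parity and compare to rp:
  r0: data parity 0, sent rp 0 → ok
  r1: data parity 1, sent rp 1 → ok
  r2: data parity 1, sent rp 0 → mismatch
  r3: data parity 0, sent rp 0 → ok
  r4: data parity 1, sent rp 1 → ok
Recompute each column's even parity and compare to cp:
  c0: data parity 1, sent cp 1 → ok
  c1: data parity 0, sent cp 1 → mismatch
  c2: data parity 0, sent cp 0 → ok
Exactly one row (r2) and one column (c1) fail → the flipped bit is at their intersection.

row 2, column 1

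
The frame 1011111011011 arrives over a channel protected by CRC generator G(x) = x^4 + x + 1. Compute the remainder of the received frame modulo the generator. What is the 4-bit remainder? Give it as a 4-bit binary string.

1000

Modulo-2 division of 1011111011011 by 10011:
  pos 0: 10111 XOR 10011 = 00100
  pos 2: 10011 XOR 10011 = 00000
  pos 8: 11011 XOR 10011 = 01000
Remainder = 1000 (nonzero — an error is detected).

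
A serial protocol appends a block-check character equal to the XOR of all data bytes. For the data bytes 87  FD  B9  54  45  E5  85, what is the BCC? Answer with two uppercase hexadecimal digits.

XOR the bytes together:
  start with 0x87
  0x87 ⊕ 0xFD = 0x7A
  0x7A ⊕ 0xB9 = 0xC3
  0xC3 ⊕ 0x54 = 0x97
  0x97 ⊕ 0x45 = 0xD2
  0xD2 ⊕ 0xE5 = 0x37
  0x37 ⊕ 0x85 = 0xB2

B2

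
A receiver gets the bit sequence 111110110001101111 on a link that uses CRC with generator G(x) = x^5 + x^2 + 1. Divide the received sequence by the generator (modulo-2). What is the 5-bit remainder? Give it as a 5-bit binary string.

00000

Modulo-2 division of 111110110001101111 by 100101:
  pos 0: 111110 XOR 100101 = 011011
  pos 1: 110111 XOR 100101 = 010010
  pos 2: 100101 XOR 100101 = 000000
  pos 11: 110111 XOR 100101 = 010010
  pos 12: 100101 XOR 100101 = 000000
Remainder = 00000 (zero — the frame passes the CRC check).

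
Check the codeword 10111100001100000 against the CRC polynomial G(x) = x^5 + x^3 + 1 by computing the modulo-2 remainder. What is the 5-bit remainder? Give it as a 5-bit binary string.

Modulo-2 division of 10111100001100000 by 101001:
  pos 0: 101111 XOR 101001 = 000110
  pos 3: 110000 XOR 101001 = 011001
  pos 4: 110010 XOR 101001 = 011011
  pos 5: 110111 XOR 101001 = 011110
  pos 6: 111101 XOR 101001 = 010100
  pos 7: 101000 XOR 101001 = 000001
Remainder = 10000 (nonzero — an error is detected).

10000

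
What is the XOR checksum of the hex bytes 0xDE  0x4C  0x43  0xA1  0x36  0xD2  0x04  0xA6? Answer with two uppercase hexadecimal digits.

XOR the bytes together:
  start with 0xDE
  0xDE ⊕ 0x4C = 0x92
  0x92 ⊕ 0x43 = 0xD1
  0xD1 ⊕ 0xA1 = 0x70
  0x70 ⊕ 0x36 = 0x46
  0x46 ⊕ 0xD2 = 0x94
  0x94 ⊕ 0x04 = 0x90
  0x90 ⊕ 0xA6 = 0x36

36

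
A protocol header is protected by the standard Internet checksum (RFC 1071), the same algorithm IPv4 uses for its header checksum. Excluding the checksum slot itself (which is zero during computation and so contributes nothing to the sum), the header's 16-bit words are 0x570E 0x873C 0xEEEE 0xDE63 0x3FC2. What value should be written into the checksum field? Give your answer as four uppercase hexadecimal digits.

One's-complement addition (fold any carry out of bit 15 back into bit 0):
  0x570E + 0x873C = 0x0DE4A
  0xDE4A + 0xEEEE = 0x1CD38 → wrap carry → 0xCD39
  0xCD39 + 0xDE63 = 0x1AB9C → wrap carry → 0xAB9D
  0xAB9D + 0x3FC2 = 0x0EB5F
One's-complement sum = 0xEB5F.
Checksum = ~0xEB5F & 0xFFFF = 0x14A0.

14A0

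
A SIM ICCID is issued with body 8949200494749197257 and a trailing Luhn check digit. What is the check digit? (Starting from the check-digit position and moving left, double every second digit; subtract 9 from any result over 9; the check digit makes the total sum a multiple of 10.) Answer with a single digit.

7

Partial digits right→left: 7 5 2 7 9 1 9 4 7 4 9 4 0 0 2 9 4 9 8
Double every second digit counting from the check-digit position (so the 1st, 3rd, 5th, ... of the partial from the right).
  doubled (with −9 where >9): 5 4 9 9 5 9 0 4 8 7 → sum 60
  kept as-is: 5 7 1 4 4 4 0 9 9 → sum 43
Total = 60 + 43 = 103.
Check digit = (10 − (103 mod 10)) mod 10 = 7.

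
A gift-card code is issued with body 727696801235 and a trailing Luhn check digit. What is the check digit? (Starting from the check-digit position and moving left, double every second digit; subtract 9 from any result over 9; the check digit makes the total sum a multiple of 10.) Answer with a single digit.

0

Partial digits right→left: 5 3 2 1 0 8 6 9 6 7 2 7
Double every second digit counting from the check-digit position (so the 1st, 3rd, 5th, ... of the partial from the right).
  doubled (with −9 where >9): 1 4 0 3 3 4 → sum 15
  kept as-is: 3 1 8 9 7 7 → sum 35
Total = 15 + 35 = 50.
Check digit = (10 − (50 mod 10)) mod 10 = 0.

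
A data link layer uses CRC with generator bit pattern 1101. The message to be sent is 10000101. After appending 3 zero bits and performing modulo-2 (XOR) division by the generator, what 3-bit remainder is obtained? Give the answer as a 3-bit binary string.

011

Append 3 zeros: 10000101000. Divide by 1101 (XOR where the leading bit is 1):
  pos 0: 1000 XOR 1101 = 0101
  pos 1: 1010 XOR 1101 = 0111
  pos 2: 1111 XOR 1101 = 0010
  pos 4: 1001 XOR 1101 = 0100
  pos 5: 1000 XOR 1101 = 0101
  pos 6: 1010 XOR 1101 = 0111
  pos 7: 1110 XOR 1101 = 0011
Remainder (last 3 bits) = 011. This is the CRC / FCS.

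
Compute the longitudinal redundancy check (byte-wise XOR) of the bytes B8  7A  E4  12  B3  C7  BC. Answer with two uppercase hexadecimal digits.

FC

XOR the bytes together:
  start with 0xB8
  0xB8 ⊕ 0x7A = 0xC2
  0xC2 ⊕ 0xE4 = 0x26
  0x26 ⊕ 0x12 = 0x34
  0x34 ⊕ 0xB3 = 0x87
  0x87 ⊕ 0xC7 = 0x40
  0x40 ⊕ 0xBC = 0xFC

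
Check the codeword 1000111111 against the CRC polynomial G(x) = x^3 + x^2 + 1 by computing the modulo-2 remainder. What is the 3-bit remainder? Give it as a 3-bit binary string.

010

Modulo-2 division of 1000111111 by 1101:
  pos 0: 1000 XOR 1101 = 0101
  pos 1: 1011 XOR 1101 = 0110
  pos 2: 1101 XOR 1101 = 0000
  pos 6: 1111 XOR 1101 = 0010
Remainder = 010 (nonzero — an error is detected).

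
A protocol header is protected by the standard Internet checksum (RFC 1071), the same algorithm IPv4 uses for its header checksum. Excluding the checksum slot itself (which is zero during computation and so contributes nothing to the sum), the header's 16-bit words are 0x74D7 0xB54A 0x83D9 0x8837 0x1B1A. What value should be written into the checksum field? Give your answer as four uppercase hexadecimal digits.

One's-complement addition (fold any carry out of bit 15 back into bit 0):
  0x74D7 + 0xB54A = 0x12A21 → wrap carry → 0x2A22
  0x2A22 + 0x83D9 = 0x0ADFB
  0xADFB + 0x8837 = 0x13632 → wrap carry → 0x3633
  0x3633 + 0x1B1A = 0x0514D
One's-complement sum = 0x514D.
Checksum = ~0x514D & 0xFFFF = 0xAEB2.

AEB2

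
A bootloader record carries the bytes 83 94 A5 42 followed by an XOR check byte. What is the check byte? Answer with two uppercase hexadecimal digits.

XOR the bytes together:
  start with 0x83
  0x83 ⊕ 0x94 = 0x17
  0x17 ⊕ 0xA5 = 0xB2
  0xB2 ⊕ 0x42 = 0xF0

F0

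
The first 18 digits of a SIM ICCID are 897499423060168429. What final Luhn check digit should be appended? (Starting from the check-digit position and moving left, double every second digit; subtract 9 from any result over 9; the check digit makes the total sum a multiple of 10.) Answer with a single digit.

2

Partial digits right→left: 9 2 4 8 6 1 0 6 0 3 2 4 9 9 4 7 9 8
Double every second digit counting from the check-digit position (so the 1st, 3rd, 5th, ... of the partial from the right).
  doubled (with −9 where >9): 9 8 3 0 0 4 9 8 9 → sum 50
  kept as-is: 2 8 1 6 3 4 9 7 8 → sum 48
Total = 50 + 48 = 98.
Check digit = (10 − (98 mod 10)) mod 10 = 2.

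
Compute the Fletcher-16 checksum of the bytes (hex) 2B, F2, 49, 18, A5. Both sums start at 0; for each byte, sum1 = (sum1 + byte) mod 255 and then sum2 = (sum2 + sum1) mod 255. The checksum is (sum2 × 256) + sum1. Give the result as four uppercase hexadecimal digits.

Running sums (mod 255):
  after byte 0 (2B): sum1=43, sum2=43
  after byte 1 (F2): sum1=30, sum2=73
  after byte 2 (49): sum1=103, sum2=176
  after byte 3 (18): sum1=127, sum2=48
  after byte 4 (A5): sum1=37, sum2=85
Checksum = sum2·256 + sum1 = 85·256 + 37 = 21797 = 0x5525.

5525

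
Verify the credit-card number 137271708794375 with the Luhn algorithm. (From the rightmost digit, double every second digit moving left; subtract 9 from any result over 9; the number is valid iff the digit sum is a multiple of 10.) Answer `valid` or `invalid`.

invalid

From the right, keep odd positions and double even positions (subtract 9 from any doubled value over 9):
  doubled (positions 2,4,...): 5 8 5 0 2 4 6 → sum 30
  kept (positions 1,3,...): 5 3 9 8 7 7 7 1 → sum 47
Total = 77.
77 mod 10 = 7, so the number is invalid.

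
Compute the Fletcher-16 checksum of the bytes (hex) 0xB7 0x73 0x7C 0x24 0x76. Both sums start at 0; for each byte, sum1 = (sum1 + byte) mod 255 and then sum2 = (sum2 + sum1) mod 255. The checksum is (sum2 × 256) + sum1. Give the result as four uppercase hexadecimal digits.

Running sums (mod 255):
  after byte 0 (0xB7): sum1=183, sum2=183
  after byte 1 (0x73): sum1=43, sum2=226
  after byte 2 (0x7C): sum1=167, sum2=138
  after byte 3 (0x24): sum1=203, sum2=86
  after byte 4 (0x76): sum1=66, sum2=152
Checksum = sum2·256 + sum1 = 152·256 + 66 = 38978 = 0x9842.

9842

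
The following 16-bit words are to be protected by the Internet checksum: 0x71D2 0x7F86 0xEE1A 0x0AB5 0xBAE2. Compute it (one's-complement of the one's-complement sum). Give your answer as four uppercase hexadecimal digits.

5AF4

One's-complement addition (fold any carry out of bit 15 back into bit 0):
  0x71D2 + 0x7F86 = 0x0F158
  0xF158 + 0xEE1A = 0x1DF72 → wrap carry → 0xDF73
  0xDF73 + 0x0AB5 = 0x0EA28
  0xEA28 + 0xBAE2 = 0x1A50A → wrap carry → 0xA50B
One's-complement sum = 0xA50B.
Checksum = ~0xA50B & 0xFFFF = 0x5AF4.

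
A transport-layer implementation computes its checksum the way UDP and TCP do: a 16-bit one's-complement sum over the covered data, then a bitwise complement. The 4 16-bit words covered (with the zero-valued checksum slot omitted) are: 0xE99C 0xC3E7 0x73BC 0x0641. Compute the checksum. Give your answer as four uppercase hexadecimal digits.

D87D

One's-complement addition (fold any carry out of bit 15 back into bit 0):
  0xE99C + 0xC3E7 = 0x1AD83 → wrap carry → 0xAD84
  0xAD84 + 0x73BC = 0x12140 → wrap carry → 0x2141
  0x2141 + 0x0641 = 0x02782
One's-complement sum = 0x2782.
Checksum = ~0x2782 & 0xFFFF = 0xD87D.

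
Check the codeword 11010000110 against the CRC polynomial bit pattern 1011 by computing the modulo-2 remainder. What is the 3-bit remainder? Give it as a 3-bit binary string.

000

Modulo-2 division of 11010000110 by 1011:
  pos 0: 1101 XOR 1011 = 0110
  pos 1: 1100 XOR 1011 = 0111
  pos 2: 1110 XOR 1011 = 0101
  pos 3: 1010 XOR 1011 = 0001
  pos 6: 1011 XOR 1011 = 0000
Remainder = 000 (zero — the frame passes the CRC check).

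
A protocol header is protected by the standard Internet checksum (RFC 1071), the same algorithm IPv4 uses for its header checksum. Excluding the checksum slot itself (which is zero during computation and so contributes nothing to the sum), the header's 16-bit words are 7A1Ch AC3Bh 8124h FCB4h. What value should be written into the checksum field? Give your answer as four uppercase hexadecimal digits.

One's-complement addition (fold any carry out of bit 15 back into bit 0):
  0x7A1C + 0xAC3B = 0x12657 → wrap carry → 0x2658
  0x2658 + 0x8124 = 0x0A77C
  0xA77C + 0xFCB4 = 0x1A430 → wrap carry → 0xA431
One's-complement sum = 0xA431.
Checksum = ~0xA431 & 0xFFFF = 0x5BCE.

5BCE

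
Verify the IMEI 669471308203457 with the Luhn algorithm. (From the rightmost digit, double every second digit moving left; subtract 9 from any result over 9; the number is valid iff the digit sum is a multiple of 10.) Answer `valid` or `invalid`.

invalid

From the right, keep odd positions and double even positions (subtract 9 from any doubled value over 9):
  doubled (positions 2,4,...): 1 6 4 0 2 8 3 → sum 24
  kept (positions 1,3,...): 7 4 0 8 3 7 9 6 → sum 44
Total = 68.
68 mod 10 = 8, so the number is invalid.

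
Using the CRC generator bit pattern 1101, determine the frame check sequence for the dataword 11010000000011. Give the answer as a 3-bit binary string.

Append 3 zeros: 11010000000011000. Divide by 1101 (XOR where the leading bit is 1):
  pos 0: 1101 XOR 1101 = 0000
  pos 12: 1100 XOR 1101 = 0001
Remainder (last 3 bits) = 010. This is the CRC / FCS.

010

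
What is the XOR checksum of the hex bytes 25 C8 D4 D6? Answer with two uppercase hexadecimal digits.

XOR the bytes together:
  start with 0x25
  0x25 ⊕ 0xC8 = 0xED
  0xED ⊕ 0xD4 = 0x39
  0x39 ⊕ 0xD6 = 0xEF

EF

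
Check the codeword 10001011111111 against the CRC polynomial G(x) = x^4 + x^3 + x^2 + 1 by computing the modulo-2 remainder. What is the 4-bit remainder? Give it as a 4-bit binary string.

Modulo-2 division of 10001011111111 by 11101:
  pos 0: 10001 XOR 11101 = 01100
  pos 1: 11000 XOR 11101 = 00101
  pos 3: 10111 XOR 11101 = 01010
  pos 4: 10101 XOR 11101 = 01000
  pos 5: 10001 XOR 11101 = 01100
  pos 6: 11001 XOR 11101 = 00100
  pos 8: 10011 XOR 11101 = 01110
  pos 9: 11101 XOR 11101 = 00000
Remainder = 0000 (zero — the frame passes the CRC check).

0000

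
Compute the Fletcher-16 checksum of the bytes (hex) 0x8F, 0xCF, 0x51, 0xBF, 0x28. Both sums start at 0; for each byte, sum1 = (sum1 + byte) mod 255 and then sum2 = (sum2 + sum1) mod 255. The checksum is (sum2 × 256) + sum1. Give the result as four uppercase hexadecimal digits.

Running sums (mod 255):
  after byte 0 (0x8F): sum1=143, sum2=143
  after byte 1 (0xCF): sum1=95, sum2=238
  after byte 2 (0x51): sum1=176, sum2=159
  after byte 3 (0xBF): sum1=112, sum2=16
  after byte 4 (0x28): sum1=152, sum2=168
Checksum = sum2·256 + sum1 = 168·256 + 152 = 43160 = 0xA898.

A898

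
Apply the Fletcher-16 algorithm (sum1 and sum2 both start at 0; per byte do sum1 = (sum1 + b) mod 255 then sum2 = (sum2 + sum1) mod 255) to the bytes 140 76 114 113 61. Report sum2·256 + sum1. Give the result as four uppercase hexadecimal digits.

67F9

Running sums (mod 255):
  after byte 0 (140): sum1=140, sum2=140
  after byte 1 (76): sum1=216, sum2=101
  after byte 2 (114): sum1=75, sum2=176
  after byte 3 (113): sum1=188, sum2=109
  after byte 4 (61): sum1=249, sum2=103
Checksum = sum2·256 + sum1 = 103·256 + 249 = 26617 = 0x67F9.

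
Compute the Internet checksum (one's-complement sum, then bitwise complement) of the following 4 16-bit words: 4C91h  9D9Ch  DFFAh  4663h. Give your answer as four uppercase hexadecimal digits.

EF73

One's-complement addition (fold any carry out of bit 15 back into bit 0):
  0x4C91 + 0x9D9C = 0x0EA2D
  0xEA2D + 0xDFFA = 0x1CA27 → wrap carry → 0xCA28
  0xCA28 + 0x4663 = 0x1108B → wrap carry → 0x108C
One's-complement sum = 0x108C.
Checksum = ~0x108C & 0xFFFF = 0xEF73.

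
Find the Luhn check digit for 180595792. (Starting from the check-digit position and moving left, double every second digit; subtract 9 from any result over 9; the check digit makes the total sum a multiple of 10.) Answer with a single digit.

3

Partial digits right→left: 2 9 7 5 9 5 0 8 1
Double every second digit counting from the check-digit position (so the 1st, 3rd, 5th, ... of the partial from the right).
  doubled (with −9 where >9): 4 5 9 0 2 → sum 20
  kept as-is: 9 5 5 8 → sum 27
Total = 20 + 27 = 47.
Check digit = (10 − (47 mod 10)) mod 10 = 3.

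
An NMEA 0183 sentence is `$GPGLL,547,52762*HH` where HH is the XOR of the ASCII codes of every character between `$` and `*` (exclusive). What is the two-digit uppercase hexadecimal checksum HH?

52

XOR the ASCII codes of the payload characters:
  'G' = 0x47 → acc = 0x47
  'P' = 0x50 → acc = 0x17
  'G' = 0x47 → acc = 0x50
  'L' = 0x4C → acc = 0x1C
  'L' = 0x4C → acc = 0x50
  ',' = 0x2C → acc = 0x7C
  '5' = 0x35 → acc = 0x49
  '4' = 0x34 → acc = 0x7D
  '7' = 0x37 → acc = 0x4A
  ',' = 0x2C → acc = 0x66
  '5' = 0x35 → acc = 0x53
  '2' = 0x32 → acc = 0x61
  '7' = 0x37 → acc = 0x56
  '6' = 0x36 → acc = 0x60
  '2' = 0x32 → acc = 0x52
Checksum = 0x52.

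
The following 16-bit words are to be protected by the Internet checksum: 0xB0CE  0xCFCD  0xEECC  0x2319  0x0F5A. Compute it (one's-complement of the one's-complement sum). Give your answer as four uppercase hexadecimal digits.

One's-complement addition (fold any carry out of bit 15 back into bit 0):
  0xB0CE + 0xCFCD = 0x1809B → wrap carry → 0x809C
  0x809C + 0xEECC = 0x16F68 → wrap carry → 0x6F69
  0x6F69 + 0x2319 = 0x09282
  0x9282 + 0x0F5A = 0x0A1DC
One's-complement sum = 0xA1DC.
Checksum = ~0xA1DC & 0xFFFF = 0x5E23.

5E23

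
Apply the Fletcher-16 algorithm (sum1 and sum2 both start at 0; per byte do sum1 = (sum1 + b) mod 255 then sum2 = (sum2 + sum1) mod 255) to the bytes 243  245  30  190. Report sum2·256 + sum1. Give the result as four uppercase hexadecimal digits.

Running sums (mod 255):
  after byte 0 (243): sum1=243, sum2=243
  after byte 1 (245): sum1=233, sum2=221
  after byte 2 (30): sum1=8, sum2=229
  after byte 3 (190): sum1=198, sum2=172
Checksum = sum2·256 + sum1 = 172·256 + 198 = 44230 = 0xACC6.

ACC6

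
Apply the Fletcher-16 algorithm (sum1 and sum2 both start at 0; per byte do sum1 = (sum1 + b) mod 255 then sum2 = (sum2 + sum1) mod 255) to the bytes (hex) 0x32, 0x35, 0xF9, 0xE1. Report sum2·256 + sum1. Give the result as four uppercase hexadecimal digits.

Running sums (mod 255):
  after byte 0 (0x32): sum1=50, sum2=50
  after byte 1 (0x35): sum1=103, sum2=153
  after byte 2 (0xF9): sum1=97, sum2=250
  after byte 3 (0xE1): sum1=67, sum2=62
Checksum = sum2·256 + sum1 = 62·256 + 67 = 15939 = 0x3E43.

3E43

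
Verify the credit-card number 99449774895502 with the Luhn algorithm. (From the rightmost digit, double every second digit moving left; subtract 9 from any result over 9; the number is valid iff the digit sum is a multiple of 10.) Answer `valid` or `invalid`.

invalid

From the right, keep odd positions and double even positions (subtract 9 from any doubled value over 9):
  doubled (positions 2,4,...): 0 1 7 5 9 8 9 → sum 39
  kept (positions 1,3,...): 2 5 9 4 7 4 9 → sum 40
Total = 79.
79 mod 10 = 9, so the number is invalid.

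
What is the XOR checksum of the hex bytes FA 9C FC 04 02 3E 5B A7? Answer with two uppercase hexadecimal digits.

5E

XOR the bytes together:
  start with 0xFA
  0xFA ⊕ 0x9C = 0x66
  0x66 ⊕ 0xFC = 0x9A
  0x9A ⊕ 0x04 = 0x9E
  0x9E ⊕ 0x02 = 0x9C
  0x9C ⊕ 0x3E = 0xA2
  0xA2 ⊕ 0x5B = 0xF9
  0xF9 ⊕ 0xA7 = 0x5E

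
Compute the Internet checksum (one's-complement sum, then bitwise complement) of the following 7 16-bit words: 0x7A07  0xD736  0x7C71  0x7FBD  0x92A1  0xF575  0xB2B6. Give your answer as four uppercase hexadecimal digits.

77C4

One's-complement addition (fold any carry out of bit 15 back into bit 0):
  0x7A07 + 0xD736 = 0x1513D → wrap carry → 0x513E
  0x513E + 0x7C71 = 0x0CDAF
  0xCDAF + 0x7FBD = 0x14D6C → wrap carry → 0x4D6D
  0x4D6D + 0x92A1 = 0x0E00E
  0xE00E + 0xF575 = 0x1D583 → wrap carry → 0xD584
  0xD584 + 0xB2B6 = 0x1883A → wrap carry → 0x883B
One's-complement sum = 0x883B.
Checksum = ~0x883B & 0xFFFF = 0x77C4.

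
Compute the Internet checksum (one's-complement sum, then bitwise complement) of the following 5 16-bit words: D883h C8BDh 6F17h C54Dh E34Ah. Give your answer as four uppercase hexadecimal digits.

One's-complement addition (fold any carry out of bit 15 back into bit 0):
  0xD883 + 0xC8BD = 0x1A140 → wrap carry → 0xA141
  0xA141 + 0x6F17 = 0x11058 → wrap carry → 0x1059
  0x1059 + 0xC54D = 0x0D5A6
  0xD5A6 + 0xE34A = 0x1B8F0 → wrap carry → 0xB8F1
One's-complement sum = 0xB8F1.
Checksum = ~0xB8F1 & 0xFFFF = 0x470E.

470E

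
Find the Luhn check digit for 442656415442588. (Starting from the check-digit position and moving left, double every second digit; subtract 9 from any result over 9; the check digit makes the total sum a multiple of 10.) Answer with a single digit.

1

Partial digits right→left: 8 8 5 2 4 4 5 1 4 6 5 6 2 4 4
Double every second digit counting from the check-digit position (so the 1st, 3rd, 5th, ... of the partial from the right).
  doubled (with −9 where >9): 7 1 8 1 8 1 4 8 → sum 38
  kept as-is: 8 2 4 1 6 6 4 → sum 31
Total = 38 + 31 = 69.
Check digit = (10 − (69 mod 10)) mod 10 = 1.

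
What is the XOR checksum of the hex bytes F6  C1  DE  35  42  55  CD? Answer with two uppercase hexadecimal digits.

06

XOR the bytes together:
  start with 0xF6
  0xF6 ⊕ 0xC1 = 0x37
  0x37 ⊕ 0xDE = 0xE9
  0xE9 ⊕ 0x35 = 0xDC
  0xDC ⊕ 0x42 = 0x9E
  0x9E ⊕ 0x55 = 0xCB
  0xCB ⊕ 0xCD = 0x06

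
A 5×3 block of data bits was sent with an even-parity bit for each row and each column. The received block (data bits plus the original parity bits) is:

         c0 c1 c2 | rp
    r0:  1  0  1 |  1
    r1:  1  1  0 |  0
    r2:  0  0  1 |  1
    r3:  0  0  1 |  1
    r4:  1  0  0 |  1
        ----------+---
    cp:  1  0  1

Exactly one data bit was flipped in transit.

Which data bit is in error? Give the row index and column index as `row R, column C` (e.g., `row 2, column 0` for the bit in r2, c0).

Recompute each row's even parity and compare to rp:
  r0: data parity 0, sent rp 1 → mismatch
  r1: data parity 0, sent rp 0 → ok
  r2: data parity 1, sent rp 1 → ok
  r3: data parity 1, sent rp 1 → ok
  r4: data parity 1, sent rp 1 → ok
Recompute each column's even parity and compare to cp:
  c0: data parity 1, sent cp 1 → ok
  c1: data parity 1, sent cp 0 → mismatch
  c2: data parity 1, sent cp 1 → ok
Exactly one row (r0) and one column (c1) fail → the flipped bit is at their intersection.

row 0, column 1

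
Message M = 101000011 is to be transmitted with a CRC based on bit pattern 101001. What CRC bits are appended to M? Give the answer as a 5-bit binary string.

Append 5 zeros: 10100001100000. Divide by 101001 (XOR where the leading bit is 1):
  pos 0: 101000 XOR 101001 = 000001
  pos 5: 101100 XOR 101001 = 000101
  pos 8: 101000 XOR 101001 = 000001
Remainder (last 5 bits) = 00001. This is the CRC / FCS.

00001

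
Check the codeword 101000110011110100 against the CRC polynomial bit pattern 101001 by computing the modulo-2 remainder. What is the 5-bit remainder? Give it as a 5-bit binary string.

00000

Modulo-2 division of 101000110011110100 by 101001:
  pos 0: 101000 XOR 101001 = 000001
  pos 5: 111001 XOR 101001 = 010000
  pos 6: 100001 XOR 101001 = 001000
  pos 8: 100011 XOR 101001 = 001010
  pos 10: 101001 XOR 101001 = 000000
Remainder = 00000 (zero — the frame passes the CRC check).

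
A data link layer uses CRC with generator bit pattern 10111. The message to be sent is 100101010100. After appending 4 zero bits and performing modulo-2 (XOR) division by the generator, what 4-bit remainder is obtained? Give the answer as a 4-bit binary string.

1101

Append 4 zeros: 1001010101000000. Divide by 10111 (XOR where the leading bit is 1):
  pos 0: 10010 XOR 10111 = 00101
  pos 2: 10110 XOR 10111 = 00001
  pos 6: 11010 XOR 10111 = 01101
  pos 7: 11010 XOR 10111 = 01101
  pos 8: 11010 XOR 10111 = 01101
  pos 9: 11010 XOR 10111 = 01101
  pos 10: 11010 XOR 10111 = 01101
  pos 11: 11010 XOR 10111 = 01101
Remainder (last 4 bits) = 1101. This is the CRC / FCS.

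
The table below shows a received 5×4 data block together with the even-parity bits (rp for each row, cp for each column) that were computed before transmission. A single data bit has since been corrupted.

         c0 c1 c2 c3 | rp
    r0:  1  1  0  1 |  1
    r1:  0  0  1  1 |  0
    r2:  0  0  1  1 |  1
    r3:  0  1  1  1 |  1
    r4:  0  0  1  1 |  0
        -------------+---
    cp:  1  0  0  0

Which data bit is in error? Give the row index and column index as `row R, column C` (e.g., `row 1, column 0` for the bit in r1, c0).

row 2, column 3

Recompute each row's even parity and compare to rp:
  r0: data parity 1, sent rp 1 → ok
  r1: data parity 0, sent rp 0 → ok
  r2: data parity 0, sent rp 1 → mismatch
  r3: data parity 1, sent rp 1 → ok
  r4: data parity 0, sent rp 0 → ok
Recompute each column's even parity and compare to cp:
  c0: data parity 1, sent cp 1 → ok
  c1: data parity 0, sent cp 0 → ok
  c2: data parity 0, sent cp 0 → ok
  c3: data parity 1, sent cp 0 → mismatch
Exactly one row (r2) and one column (c3) fail → the flipped bit is at their intersection.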